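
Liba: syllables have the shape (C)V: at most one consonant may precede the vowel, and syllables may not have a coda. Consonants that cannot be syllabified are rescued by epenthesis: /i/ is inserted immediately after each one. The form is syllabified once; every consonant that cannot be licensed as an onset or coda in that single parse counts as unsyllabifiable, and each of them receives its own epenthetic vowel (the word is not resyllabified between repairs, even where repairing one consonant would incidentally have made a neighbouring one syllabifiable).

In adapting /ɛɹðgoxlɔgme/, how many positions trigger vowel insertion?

The unsyllabifiable consonants are /ɹ/, /ð/, /x/, /g/; each receives one epenthetic vowel.

4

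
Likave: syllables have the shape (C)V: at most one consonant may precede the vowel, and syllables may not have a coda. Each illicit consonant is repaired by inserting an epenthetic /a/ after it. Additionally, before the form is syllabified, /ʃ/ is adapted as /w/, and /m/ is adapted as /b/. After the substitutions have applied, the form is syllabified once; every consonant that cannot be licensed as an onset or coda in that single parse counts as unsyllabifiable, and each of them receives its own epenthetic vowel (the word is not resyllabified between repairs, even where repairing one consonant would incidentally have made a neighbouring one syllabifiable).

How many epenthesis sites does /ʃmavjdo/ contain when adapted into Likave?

3

After substitution the input is /wbavjdo/.
The unsyllabifiable consonants are /w/, /v/, /j/; each receives one epenthetic vowel.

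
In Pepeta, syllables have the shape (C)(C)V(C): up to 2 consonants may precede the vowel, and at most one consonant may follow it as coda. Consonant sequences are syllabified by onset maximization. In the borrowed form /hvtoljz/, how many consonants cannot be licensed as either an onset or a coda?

The consonants /h/, /j/, /z/ cannot be parsed into a legal (C)(C)V(C) syllable (at most one coda consonant is licensed; onsets may contain at most 2 consonants).

3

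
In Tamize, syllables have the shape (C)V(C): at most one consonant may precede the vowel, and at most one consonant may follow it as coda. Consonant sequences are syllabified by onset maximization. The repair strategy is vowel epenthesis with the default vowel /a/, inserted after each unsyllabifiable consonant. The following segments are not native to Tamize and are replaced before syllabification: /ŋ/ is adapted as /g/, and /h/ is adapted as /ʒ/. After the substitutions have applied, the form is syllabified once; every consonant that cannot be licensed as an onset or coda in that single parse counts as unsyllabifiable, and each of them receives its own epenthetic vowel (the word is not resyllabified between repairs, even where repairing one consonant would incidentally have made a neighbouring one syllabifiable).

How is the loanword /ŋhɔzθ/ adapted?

Substitution: /ŋ/ → /g/, /h/ → /ʒ/, giving /gʒɔzθ/.
Under (C)V(C), the unsyllabifiable consonants are /g/, /θ/ (at most one coda consonant is licensed; onsets are limited to one consonant).
Epenthesis after each stranded consonant: /g/ → /ga/, /θ/ → /θa/.

gaʒɔzθa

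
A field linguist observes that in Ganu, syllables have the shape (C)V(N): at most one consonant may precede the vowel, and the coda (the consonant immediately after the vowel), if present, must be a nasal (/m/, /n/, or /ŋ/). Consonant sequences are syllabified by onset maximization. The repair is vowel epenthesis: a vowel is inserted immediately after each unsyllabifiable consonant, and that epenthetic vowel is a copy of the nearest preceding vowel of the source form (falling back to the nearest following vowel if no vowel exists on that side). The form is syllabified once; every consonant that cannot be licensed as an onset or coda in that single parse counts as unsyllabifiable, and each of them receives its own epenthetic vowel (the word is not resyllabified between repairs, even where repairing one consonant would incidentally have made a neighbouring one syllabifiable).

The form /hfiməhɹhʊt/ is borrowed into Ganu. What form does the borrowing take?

The consonants /h/, /h/, /ɹ/, /t/ cannot be parsed into a legal (C)V(N) syllable (only a nasal (/m/, /n/, or /ŋ/) is licensed in coda position; onsets are limited to one consonant).
Each unlicensed consonant becomes the onset of a new syllable: /h/ → /hi/, /h/ → /hə/, /ɹ/ → /ɹə/, /t/ → /tʊ/.

hifiməhəɹəhʊtʊ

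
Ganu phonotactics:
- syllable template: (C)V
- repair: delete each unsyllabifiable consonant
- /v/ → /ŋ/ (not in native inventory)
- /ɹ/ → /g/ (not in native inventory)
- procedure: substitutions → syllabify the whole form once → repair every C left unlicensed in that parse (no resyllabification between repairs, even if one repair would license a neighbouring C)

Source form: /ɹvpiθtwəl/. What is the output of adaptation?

piwə

Substitution: /ɹ/ → /g/, /v/ → /ŋ/, giving /gŋpiθtwəl/.
Under (C)V, the unsyllabifiable consonants are /g/, /ŋ/, /θ/, /t/, /l/ (no codas are permitted; onsets are limited to one consonant).
Each unlicensed consonant is deleted: /g/, /ŋ/, /θ/, /t/, /l/.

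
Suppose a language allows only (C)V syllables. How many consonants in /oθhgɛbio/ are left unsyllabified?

The consonants /θ/, /h/ cannot be parsed into a legal (C)V syllable (no codas are permitted; onsets are limited to one consonant).

2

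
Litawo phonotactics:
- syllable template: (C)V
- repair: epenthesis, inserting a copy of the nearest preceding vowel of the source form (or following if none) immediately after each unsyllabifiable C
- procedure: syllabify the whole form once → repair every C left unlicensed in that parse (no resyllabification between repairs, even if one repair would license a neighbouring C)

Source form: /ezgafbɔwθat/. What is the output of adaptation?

ezegafabɔwɔθata

The consonants /z/, /f/, /w/, /t/ cannot be parsed into a legal (C)V syllable (no codas are permitted; onsets are limited to one consonant).
Epenthesis after each stranded consonant: /z/ → /ze/, /f/ → /fa/, /w/ → /wɔ/, /t/ → /ta/.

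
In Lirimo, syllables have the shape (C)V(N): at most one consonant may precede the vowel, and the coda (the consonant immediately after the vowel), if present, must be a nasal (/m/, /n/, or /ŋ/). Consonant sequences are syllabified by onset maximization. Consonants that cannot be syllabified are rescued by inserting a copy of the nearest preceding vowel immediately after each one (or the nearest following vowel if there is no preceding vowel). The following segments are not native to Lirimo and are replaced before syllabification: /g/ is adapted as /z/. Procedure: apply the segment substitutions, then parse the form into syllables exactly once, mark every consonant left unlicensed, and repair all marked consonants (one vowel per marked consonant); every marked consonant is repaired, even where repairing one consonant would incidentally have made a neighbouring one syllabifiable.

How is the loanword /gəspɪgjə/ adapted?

zəsəpɪzɪjə

Substitution: /g/ → /z/, giving /zəspɪzjə/.
Under (C)V(N), the unsyllabifiable consonants are /s/, /z/ (only a nasal (/m/, /n/, or /ŋ/) is licensed in coda position; onsets are limited to one consonant).
Epenthesis after each stranded consonant: /s/ → /sə/, /z/ → /zɪ/.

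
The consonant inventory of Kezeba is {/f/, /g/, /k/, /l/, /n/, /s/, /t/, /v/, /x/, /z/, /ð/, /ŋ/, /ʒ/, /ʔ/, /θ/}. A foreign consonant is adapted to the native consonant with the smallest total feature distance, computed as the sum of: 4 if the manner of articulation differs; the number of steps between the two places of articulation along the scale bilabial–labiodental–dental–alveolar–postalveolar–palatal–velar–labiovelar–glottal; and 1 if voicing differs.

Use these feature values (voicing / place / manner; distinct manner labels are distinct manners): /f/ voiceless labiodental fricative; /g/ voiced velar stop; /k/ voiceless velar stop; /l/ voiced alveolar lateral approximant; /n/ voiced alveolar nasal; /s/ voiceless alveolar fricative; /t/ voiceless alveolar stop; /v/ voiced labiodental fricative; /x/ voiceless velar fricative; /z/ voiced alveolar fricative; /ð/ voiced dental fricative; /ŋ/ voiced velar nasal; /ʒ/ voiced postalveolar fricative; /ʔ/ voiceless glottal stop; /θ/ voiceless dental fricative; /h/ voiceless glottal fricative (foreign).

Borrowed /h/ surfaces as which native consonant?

x

/x/ is closest: same manner (fricative), place distance 2 (glottal→velar), same voicing; total 2. Next closest is /ʔ/ at distance 4.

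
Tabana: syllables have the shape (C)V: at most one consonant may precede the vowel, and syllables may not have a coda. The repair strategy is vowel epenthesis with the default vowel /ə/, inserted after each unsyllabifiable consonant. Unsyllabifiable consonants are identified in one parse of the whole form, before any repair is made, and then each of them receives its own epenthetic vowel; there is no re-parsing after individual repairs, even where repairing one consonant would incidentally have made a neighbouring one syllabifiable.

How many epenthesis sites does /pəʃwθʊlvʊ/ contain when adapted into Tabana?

3

The unsyllabifiable consonants are /ʃ/, /w/, /l/; each receives one epenthetic vowel.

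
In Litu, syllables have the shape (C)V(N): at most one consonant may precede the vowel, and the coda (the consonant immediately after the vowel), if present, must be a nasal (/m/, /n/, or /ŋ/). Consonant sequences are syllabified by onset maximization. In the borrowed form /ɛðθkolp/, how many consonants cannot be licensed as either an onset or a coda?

4

Syllabifying with onset maximization leaves /ð/, /θ/, /l/, /p/ stranded (only a nasal (/m/, /n/, or /ŋ/) is licensed in coda position; onsets are limited to one consonant).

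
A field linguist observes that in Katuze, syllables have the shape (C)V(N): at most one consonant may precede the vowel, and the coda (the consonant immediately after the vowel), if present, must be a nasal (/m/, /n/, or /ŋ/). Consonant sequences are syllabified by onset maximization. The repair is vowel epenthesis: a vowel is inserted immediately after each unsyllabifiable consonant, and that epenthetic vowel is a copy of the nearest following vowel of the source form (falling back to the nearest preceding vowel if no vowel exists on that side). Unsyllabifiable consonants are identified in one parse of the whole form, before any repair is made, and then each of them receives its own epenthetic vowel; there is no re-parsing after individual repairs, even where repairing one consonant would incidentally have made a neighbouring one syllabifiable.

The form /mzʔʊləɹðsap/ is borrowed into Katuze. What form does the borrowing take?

mʊzʊʔʊləɹaðasapa

Syllabifying with onset maximization leaves /m/, /z/, /ɹ/, /ð/, /p/ stranded (only a nasal (/m/, /n/, or /ŋ/) is licensed in coda position; onsets are limited to one consonant).
Each unlicensed consonant becomes the onset of a new syllable: /m/ → /mʊ/, /z/ → /zʊ/, /ɹ/ → /ɹa/, /ð/ → /ða/, /p/ → /pa/.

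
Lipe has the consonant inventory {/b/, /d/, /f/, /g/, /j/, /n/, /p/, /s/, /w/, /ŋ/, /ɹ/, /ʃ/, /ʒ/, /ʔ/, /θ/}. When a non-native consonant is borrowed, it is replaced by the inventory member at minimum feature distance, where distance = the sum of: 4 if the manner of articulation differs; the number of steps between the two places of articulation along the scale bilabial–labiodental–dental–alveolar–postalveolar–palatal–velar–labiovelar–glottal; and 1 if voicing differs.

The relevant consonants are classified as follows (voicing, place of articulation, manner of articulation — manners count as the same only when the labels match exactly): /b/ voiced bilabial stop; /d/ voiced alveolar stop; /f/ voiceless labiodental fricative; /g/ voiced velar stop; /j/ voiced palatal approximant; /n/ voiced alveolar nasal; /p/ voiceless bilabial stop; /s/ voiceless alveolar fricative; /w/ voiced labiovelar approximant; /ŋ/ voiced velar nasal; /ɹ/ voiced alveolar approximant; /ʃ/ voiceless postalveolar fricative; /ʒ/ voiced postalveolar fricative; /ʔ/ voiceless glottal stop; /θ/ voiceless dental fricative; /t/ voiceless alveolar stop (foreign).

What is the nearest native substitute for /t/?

d

/d/ is closest: same manner (stop), place distance 0 (alveolar→alveolar), voicing differs (+1); total 1. Next closest is /p/ at distance 3.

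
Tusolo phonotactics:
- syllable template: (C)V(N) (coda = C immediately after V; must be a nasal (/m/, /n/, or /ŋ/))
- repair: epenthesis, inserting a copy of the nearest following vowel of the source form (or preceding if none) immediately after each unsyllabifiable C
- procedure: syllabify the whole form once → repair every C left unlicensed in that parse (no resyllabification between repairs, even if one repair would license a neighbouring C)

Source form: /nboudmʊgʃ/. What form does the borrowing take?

Syllabifying with onset maximization leaves /n/, /d/, /g/, /ʃ/ stranded (only a nasal (/m/, /n/, or /ŋ/) is licensed in coda position; onsets are limited to one consonant).
Inserting the epenthetic vowel yields /n/ → /no/, /d/ → /dʊ/, /g/ → /gʊ/, /ʃ/ → /ʃʊ/.

noboudʊmʊgʊʃʊ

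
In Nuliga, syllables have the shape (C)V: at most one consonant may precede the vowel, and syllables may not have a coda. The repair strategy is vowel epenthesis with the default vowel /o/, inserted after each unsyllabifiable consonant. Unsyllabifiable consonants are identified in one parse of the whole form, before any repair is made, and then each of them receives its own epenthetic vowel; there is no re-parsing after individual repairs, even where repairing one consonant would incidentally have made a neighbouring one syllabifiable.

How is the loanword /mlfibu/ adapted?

molofibu

Under (C)V, the unsyllabifiable consonants are /m/, /l/ (no codas are permitted; onsets are limited to one consonant).
Each unlicensed consonant becomes the onset of a new syllable: /m/ → /mo/, /l/ → /lo/.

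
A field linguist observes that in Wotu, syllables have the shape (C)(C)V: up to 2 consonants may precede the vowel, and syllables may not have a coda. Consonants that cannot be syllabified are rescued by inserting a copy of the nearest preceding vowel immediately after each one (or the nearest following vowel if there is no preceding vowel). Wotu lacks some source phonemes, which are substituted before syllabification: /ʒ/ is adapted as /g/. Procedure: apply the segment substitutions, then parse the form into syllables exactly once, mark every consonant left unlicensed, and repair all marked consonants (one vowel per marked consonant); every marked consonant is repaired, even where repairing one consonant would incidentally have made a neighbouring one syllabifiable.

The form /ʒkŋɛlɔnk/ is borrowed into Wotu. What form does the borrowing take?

Substitution: /ʒ/ → /g/, giving /gkŋɛlɔnk/.
The consonants /g/, /n/, /k/ cannot be parsed into a legal (C)(C)V syllable (no codas are permitted; onsets may contain at most 2 consonants).
Inserting the epenthetic vowel yields /g/ → /gɛ/, /n/ → /nɔ/, /k/ → /kɔ/.

gɛkŋɛlɔnɔkɔ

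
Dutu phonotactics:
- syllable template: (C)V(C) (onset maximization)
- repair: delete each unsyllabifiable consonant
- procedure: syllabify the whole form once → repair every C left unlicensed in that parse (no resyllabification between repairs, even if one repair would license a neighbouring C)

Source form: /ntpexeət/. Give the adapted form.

Syllabifying with onset maximization leaves /n/, /t/ stranded (at most one coda consonant is licensed; onsets are limited to one consonant).
Each unlicensed consonant is deleted: /n/, /t/.

pexeət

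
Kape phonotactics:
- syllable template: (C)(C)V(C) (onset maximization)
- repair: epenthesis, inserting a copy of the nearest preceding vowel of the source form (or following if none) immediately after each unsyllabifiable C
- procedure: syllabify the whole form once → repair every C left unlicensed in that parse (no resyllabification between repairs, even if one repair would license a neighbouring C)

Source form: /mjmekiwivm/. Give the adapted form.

The consonants /m/, /m/ cannot be parsed into a legal (C)(C)V(C) syllable (at most one coda consonant is licensed; onsets may contain at most 2 consonants).
Inserting the epenthetic vowel yields /m/ → /me/, /m/ → /mi/.

mejmekiwivmi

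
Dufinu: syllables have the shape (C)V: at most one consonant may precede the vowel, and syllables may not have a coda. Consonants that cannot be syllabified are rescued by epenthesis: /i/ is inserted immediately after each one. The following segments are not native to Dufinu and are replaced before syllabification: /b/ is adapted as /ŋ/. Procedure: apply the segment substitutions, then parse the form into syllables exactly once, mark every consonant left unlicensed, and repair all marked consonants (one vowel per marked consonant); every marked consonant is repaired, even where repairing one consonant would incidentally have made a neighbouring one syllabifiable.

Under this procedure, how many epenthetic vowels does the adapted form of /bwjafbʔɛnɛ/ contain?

After substitution the input is /ŋwjafŋʔɛnɛ/.
The unsyllabifiable consonants are /ŋ/, /w/, /f/, /ŋ/; each receives one epenthetic vowel.

4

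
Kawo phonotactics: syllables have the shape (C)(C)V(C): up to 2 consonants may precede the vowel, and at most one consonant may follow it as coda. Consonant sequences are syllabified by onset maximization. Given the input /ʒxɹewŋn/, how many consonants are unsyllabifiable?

3

The consonants /ʒ/, /ŋ/, /n/ cannot be parsed into a legal (C)(C)V(C) syllable (at most one coda consonant is licensed; onsets may contain at most 2 consonants).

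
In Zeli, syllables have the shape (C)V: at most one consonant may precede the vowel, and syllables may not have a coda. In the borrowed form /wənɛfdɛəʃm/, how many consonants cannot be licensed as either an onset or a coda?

Under (C)V, the unsyllabifiable consonants are /f/, /ʃ/, /m/ (no codas are permitted; onsets are limited to one consonant).

3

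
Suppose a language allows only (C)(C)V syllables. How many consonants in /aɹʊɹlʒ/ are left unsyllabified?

3

Syllabifying with onset maximization leaves /ɹ/, /l/, /ʒ/ stranded (no codas are permitted; onsets may contain at most 2 consonants).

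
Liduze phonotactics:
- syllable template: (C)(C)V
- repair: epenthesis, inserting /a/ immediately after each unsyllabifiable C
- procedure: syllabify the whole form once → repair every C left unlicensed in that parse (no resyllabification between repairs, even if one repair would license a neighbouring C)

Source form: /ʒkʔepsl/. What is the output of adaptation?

Under (C)(C)V, the unsyllabifiable consonants are /ʒ/, /p/, /s/, /l/ (no codas are permitted; onsets may contain at most 2 consonants).
Each unlicensed consonant becomes the onset of a new syllable: /ʒ/ → /ʒa/, /p/ → /pa/, /s/ → /sa/, /l/ → /la/.

ʒakʔepasala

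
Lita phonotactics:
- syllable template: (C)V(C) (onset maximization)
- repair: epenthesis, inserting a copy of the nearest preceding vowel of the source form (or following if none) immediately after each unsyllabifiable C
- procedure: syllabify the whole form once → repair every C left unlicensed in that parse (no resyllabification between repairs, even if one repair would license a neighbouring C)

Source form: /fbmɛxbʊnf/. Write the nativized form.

fɛbɛmɛxbʊnfʊ

Under (C)V(C), the unsyllabifiable consonants are /f/, /b/, /f/ (at most one coda consonant is licensed; onsets are limited to one consonant).
Each unlicensed consonant becomes the onset of a new syllable: /f/ → /fɛ/, /b/ → /bɛ/, /f/ → /fʊ/.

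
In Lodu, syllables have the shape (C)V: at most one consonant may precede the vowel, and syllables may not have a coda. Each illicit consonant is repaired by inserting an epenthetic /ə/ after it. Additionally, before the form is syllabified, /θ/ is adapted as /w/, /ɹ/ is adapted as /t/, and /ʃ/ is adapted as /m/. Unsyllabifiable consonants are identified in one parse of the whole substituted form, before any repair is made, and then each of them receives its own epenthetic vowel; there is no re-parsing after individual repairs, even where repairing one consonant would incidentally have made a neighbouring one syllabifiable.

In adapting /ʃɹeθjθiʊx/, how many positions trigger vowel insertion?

After substitution the input is /mtewjwiʊx/.
The unsyllabifiable consonants are /m/, /w/, /j/, /x/; each receives one epenthetic vowel.

4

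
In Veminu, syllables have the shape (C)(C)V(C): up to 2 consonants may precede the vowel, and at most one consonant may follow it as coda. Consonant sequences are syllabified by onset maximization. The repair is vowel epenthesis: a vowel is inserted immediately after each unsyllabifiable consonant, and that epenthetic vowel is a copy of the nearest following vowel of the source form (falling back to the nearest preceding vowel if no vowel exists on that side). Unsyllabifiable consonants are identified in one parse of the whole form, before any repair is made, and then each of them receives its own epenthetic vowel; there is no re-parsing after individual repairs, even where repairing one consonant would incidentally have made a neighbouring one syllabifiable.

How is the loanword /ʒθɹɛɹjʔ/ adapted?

ʒɛθɹɛɹjɛʔɛ

Syllabifying with onset maximization leaves /ʒ/, /j/, /ʔ/ stranded (at most one coda consonant is licensed; onsets may contain at most 2 consonants).
Epenthesis after each stranded consonant: /ʒ/ → /ʒɛ/, /j/ → /jɛ/, /ʔ/ → /ʔɛ/.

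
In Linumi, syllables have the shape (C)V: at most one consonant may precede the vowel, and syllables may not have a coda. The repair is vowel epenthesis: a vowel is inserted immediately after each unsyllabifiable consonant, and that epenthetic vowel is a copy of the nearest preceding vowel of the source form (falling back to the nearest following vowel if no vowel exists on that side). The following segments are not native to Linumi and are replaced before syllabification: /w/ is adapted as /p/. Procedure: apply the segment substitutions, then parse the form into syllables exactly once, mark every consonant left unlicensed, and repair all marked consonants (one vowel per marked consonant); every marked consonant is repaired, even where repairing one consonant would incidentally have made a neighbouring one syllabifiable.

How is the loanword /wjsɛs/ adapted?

pɛjɛsɛsɛ

Substitution: /w/ → /p/, giving /pjsɛs/.
Syllabifying with onset maximization leaves /p/, /j/, /s/ stranded (no codas are permitted; onsets are limited to one consonant).
Each unlicensed consonant becomes the onset of a new syllable: /p/ → /pɛ/, /j/ → /jɛ/, /s/ → /sɛ/.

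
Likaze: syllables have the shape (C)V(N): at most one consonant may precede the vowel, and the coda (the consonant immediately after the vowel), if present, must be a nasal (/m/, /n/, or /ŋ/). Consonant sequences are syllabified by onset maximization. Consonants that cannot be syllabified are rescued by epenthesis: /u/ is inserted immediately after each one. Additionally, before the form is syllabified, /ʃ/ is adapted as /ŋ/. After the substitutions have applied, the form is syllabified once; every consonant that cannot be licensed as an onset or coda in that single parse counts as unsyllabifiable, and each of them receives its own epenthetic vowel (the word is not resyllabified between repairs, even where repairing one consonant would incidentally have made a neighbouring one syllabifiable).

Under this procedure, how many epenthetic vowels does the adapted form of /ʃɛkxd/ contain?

After substitution the input is /ŋɛkxd/.
The unsyllabifiable consonants are /k/, /x/, /d/; each receives one epenthetic vowel.

3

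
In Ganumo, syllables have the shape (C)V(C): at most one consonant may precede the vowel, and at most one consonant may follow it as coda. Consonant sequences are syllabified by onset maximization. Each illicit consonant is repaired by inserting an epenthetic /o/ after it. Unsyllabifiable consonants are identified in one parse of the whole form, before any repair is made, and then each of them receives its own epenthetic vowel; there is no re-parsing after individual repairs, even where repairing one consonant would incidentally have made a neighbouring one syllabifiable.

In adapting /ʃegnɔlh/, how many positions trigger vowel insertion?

1

The unsyllabifiable consonants are /h/; each receives one epenthetic vowel.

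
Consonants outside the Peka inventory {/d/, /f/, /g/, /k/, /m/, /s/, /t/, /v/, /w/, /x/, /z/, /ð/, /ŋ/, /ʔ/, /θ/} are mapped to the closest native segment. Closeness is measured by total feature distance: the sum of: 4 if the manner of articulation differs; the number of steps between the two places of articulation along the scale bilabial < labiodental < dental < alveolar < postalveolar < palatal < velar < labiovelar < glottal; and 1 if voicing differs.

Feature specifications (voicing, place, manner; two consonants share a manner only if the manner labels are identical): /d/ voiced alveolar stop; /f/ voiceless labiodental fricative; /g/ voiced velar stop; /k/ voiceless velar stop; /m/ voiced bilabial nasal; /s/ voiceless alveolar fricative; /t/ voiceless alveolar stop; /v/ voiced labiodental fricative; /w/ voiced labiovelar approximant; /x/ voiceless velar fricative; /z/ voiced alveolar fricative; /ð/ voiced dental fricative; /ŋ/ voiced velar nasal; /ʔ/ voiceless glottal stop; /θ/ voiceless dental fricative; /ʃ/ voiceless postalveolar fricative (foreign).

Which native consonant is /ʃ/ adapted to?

/s/ is closest: same manner (fricative), place distance 1 (postalveolar→alveolar), same voicing; total 1. Next closest is /x/ at distance 2.

s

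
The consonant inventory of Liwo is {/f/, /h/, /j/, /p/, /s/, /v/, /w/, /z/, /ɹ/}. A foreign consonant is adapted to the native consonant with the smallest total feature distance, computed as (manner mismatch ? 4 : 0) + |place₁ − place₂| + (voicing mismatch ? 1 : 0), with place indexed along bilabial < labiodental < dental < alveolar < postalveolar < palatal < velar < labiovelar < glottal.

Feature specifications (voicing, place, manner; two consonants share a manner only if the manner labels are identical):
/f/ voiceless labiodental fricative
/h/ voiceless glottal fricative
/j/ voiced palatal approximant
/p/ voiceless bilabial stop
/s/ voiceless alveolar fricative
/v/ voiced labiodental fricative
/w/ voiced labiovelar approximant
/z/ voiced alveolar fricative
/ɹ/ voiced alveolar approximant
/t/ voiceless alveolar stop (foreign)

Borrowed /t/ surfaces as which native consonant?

/p/ is closest: same manner (stop), place distance 3 (alveolar→bilabial), same voicing; total 3. Next closest is /s/ at distance 4.

p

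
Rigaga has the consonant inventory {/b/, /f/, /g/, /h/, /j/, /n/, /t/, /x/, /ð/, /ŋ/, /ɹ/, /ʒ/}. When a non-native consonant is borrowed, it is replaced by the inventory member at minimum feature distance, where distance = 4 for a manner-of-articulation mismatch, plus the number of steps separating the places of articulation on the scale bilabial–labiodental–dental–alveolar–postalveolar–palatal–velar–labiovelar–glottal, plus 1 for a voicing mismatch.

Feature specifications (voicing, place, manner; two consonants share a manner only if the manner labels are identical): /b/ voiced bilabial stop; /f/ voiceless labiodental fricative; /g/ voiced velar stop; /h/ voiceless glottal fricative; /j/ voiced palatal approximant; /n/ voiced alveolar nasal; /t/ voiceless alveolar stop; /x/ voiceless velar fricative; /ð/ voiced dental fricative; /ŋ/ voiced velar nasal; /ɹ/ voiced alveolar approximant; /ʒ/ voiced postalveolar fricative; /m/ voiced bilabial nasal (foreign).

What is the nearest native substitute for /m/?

n

/n/ is closest: same manner (nasal), place distance 3 (bilabial→alveolar), same voicing; total 3. Next closest is /b/ at distance 4.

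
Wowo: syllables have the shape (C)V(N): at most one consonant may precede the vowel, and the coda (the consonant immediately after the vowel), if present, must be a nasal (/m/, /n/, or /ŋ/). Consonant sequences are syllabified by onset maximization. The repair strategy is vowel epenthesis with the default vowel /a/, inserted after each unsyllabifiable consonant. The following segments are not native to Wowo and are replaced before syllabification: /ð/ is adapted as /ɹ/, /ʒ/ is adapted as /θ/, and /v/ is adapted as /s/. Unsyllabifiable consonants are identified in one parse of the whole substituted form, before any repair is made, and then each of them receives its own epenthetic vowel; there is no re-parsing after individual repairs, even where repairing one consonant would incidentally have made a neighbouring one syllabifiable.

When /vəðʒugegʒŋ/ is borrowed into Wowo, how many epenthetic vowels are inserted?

After substitution the input is /səɹθugegθŋ/.
The unsyllabifiable consonants are /ɹ/, /g/, /θ/, /ŋ/; each receives one epenthetic vowel.

4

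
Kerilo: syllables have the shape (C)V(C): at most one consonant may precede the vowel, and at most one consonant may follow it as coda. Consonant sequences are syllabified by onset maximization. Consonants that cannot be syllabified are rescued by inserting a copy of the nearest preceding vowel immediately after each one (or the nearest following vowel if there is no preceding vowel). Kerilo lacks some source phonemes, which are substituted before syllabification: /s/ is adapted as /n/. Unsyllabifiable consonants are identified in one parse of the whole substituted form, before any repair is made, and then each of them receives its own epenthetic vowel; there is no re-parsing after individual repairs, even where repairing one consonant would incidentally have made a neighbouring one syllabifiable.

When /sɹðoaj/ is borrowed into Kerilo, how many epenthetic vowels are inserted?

2

After substitution the input is /nɹðoaj/.
The unsyllabifiable consonants are /n/, /ɹ/; each receives one epenthetic vowel.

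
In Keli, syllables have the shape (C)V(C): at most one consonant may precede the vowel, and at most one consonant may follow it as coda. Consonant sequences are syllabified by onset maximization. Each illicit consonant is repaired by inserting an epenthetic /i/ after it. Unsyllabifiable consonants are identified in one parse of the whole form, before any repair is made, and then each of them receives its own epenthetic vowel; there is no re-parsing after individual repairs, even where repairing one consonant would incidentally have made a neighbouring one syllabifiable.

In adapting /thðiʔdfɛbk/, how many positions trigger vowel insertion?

The unsyllabifiable consonants are /t/, /h/, /d/, /k/; each receives one epenthetic vowel.

4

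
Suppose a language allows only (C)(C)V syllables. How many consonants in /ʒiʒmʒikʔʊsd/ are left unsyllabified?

3

The consonants /ʒ/, /s/, /d/ cannot be parsed into a legal (C)(C)V syllable (no codas are permitted; onsets may contain at most 2 consonants).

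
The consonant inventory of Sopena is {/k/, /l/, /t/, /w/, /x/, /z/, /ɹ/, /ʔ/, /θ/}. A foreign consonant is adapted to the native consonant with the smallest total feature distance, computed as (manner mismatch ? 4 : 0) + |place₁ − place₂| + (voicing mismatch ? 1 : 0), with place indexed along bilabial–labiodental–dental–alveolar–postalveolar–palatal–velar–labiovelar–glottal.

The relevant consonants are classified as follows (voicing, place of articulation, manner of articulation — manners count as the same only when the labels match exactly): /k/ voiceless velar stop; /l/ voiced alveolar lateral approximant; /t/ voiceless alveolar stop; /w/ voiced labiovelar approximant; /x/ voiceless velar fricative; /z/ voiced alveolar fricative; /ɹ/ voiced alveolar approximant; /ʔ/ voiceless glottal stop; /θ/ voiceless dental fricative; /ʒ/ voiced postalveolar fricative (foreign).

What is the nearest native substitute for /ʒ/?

z

/z/ is closest: same manner (fricative), place distance 1 (postalveolar→alveolar), same voicing; total 1. Next closest is /x/ at distance 3.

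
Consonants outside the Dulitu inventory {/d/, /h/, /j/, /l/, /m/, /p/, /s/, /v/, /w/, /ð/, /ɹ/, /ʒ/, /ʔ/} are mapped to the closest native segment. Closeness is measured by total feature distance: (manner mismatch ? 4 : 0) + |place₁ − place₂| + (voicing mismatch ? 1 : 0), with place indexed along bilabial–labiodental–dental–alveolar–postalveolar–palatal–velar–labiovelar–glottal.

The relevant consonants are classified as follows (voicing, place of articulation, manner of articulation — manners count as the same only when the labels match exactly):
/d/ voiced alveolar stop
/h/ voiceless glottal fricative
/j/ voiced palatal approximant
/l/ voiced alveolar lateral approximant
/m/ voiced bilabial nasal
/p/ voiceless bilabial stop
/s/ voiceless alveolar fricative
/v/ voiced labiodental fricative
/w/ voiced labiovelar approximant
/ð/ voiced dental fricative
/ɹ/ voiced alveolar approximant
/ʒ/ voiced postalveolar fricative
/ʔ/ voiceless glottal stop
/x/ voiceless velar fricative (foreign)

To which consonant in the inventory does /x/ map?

h

/h/ is closest: same manner (fricative), place distance 2 (velar→glottal), same voicing; total 2. Next closest is /s/ at distance 3.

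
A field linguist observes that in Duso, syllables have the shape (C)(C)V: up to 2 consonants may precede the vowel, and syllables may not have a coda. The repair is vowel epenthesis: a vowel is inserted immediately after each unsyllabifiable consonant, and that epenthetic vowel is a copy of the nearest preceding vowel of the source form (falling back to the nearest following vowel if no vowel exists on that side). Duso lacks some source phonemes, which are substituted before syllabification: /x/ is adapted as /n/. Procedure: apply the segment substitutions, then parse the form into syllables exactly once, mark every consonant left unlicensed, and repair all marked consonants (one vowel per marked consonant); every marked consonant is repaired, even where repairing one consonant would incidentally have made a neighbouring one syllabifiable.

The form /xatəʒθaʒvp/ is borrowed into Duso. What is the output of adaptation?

Substitution: /x/ → /n/, giving /natəʒθaʒvp/.
The consonants /ʒ/, /v/, /p/ cannot be parsed into a legal (C)(C)V syllable (no codas are permitted; onsets may contain at most 2 consonants).
Epenthesis after each stranded consonant: /ʒ/ → /ʒa/, /v/ → /va/, /p/ → /pa/.

natəʒθaʒavapa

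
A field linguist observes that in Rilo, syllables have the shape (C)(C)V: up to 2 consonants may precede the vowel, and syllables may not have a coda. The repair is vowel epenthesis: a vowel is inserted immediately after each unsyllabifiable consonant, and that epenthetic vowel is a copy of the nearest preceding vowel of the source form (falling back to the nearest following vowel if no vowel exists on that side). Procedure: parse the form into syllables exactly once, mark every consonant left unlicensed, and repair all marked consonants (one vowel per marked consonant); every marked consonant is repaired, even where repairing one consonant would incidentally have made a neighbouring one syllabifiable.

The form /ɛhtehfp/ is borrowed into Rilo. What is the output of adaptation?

The consonants /h/, /f/, /p/ cannot be parsed into a legal (C)(C)V syllable (no codas are permitted; onsets may contain at most 2 consonants).
Epenthesis after each stranded consonant: /h/ → /he/, /f/ → /fe/, /p/ → /pe/.

ɛhtehefepe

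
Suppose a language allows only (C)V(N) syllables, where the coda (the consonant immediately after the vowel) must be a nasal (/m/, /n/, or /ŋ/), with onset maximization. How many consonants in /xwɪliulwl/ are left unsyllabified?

4

The consonants /x/, /l/, /w/, /l/ cannot be parsed into a legal (C)V(N) syllable (only a nasal (/m/, /n/, or /ŋ/) is licensed in coda position; onsets are limited to one consonant).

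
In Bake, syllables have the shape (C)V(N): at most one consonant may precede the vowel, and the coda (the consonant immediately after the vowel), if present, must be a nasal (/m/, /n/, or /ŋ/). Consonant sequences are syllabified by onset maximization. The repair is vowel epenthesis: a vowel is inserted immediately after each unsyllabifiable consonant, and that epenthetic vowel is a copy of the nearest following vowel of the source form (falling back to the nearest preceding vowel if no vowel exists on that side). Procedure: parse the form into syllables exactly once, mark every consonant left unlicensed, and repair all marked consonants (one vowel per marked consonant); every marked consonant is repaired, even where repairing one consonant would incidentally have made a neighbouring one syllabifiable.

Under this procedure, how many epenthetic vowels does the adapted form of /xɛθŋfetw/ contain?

The unsyllabifiable consonants are /θ/, /ŋ/, /t/, /w/; each receives one epenthetic vowel.

4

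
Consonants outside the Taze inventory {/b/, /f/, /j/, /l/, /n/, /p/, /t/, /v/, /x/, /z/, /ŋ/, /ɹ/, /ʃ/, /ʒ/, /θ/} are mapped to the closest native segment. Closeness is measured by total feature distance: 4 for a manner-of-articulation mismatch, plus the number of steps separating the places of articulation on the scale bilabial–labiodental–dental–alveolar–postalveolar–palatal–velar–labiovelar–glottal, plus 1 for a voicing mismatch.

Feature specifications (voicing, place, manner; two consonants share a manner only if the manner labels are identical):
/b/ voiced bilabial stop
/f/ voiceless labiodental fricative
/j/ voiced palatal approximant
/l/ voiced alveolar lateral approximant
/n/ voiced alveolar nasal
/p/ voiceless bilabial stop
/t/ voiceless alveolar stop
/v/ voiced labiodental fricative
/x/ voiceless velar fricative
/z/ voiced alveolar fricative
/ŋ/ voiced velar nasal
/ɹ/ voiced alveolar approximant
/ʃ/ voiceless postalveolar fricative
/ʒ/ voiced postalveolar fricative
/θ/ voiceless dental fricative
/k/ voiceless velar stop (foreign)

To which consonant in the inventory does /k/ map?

t

/t/ is closest: same manner (stop), place distance 3 (velar→alveolar), same voicing; total 3. Next closest is /x/ at distance 4.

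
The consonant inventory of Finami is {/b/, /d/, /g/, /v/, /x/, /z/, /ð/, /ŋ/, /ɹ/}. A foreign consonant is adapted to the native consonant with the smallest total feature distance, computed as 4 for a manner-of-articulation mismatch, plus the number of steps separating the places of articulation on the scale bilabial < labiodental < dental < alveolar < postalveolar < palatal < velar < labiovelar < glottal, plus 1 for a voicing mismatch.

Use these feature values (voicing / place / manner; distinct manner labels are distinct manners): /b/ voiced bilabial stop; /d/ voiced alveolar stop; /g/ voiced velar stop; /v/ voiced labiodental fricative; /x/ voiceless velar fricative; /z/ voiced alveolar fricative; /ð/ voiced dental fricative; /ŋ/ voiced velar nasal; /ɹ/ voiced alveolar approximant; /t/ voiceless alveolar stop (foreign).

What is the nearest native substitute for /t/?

/d/ is closest: same manner (stop), place distance 0 (alveolar→alveolar), voicing differs (+1); total 1. Next closest is /b/ at distance 4.

d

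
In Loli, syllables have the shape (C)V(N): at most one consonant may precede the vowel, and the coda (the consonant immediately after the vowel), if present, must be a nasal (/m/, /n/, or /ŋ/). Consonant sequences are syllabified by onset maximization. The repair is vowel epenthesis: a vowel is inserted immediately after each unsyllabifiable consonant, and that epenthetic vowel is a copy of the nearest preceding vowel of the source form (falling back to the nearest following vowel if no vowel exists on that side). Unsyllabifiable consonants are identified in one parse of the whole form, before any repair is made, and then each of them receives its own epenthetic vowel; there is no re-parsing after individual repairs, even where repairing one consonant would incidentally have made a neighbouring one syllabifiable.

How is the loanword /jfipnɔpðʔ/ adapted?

jifipinɔpɔðɔʔɔ

The consonants /j/, /p/, /p/, /ð/, /ʔ/ cannot be parsed into a legal (C)V(N) syllable (only a nasal (/m/, /n/, or /ŋ/) is licensed in coda position; onsets are limited to one consonant).
Epenthesis after each stranded consonant: /j/ → /ji/, /p/ → /pi/, /p/ → /pɔ/, /ð/ → /ðɔ/, /ʔ/ → /ʔɔ/.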